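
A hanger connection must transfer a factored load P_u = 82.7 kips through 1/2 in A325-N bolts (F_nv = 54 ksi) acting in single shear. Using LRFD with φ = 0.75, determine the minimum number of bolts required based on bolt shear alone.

A_b = π·0.5²/4 = 0.1963 in².
Per-bolt design strength φR_n = 0.75 × 54 × 0.1963 × 1 = 7.952 kips.
n ≥ 82.7 / 7.952 = 10.4 → use 11 bolts.

11 bolts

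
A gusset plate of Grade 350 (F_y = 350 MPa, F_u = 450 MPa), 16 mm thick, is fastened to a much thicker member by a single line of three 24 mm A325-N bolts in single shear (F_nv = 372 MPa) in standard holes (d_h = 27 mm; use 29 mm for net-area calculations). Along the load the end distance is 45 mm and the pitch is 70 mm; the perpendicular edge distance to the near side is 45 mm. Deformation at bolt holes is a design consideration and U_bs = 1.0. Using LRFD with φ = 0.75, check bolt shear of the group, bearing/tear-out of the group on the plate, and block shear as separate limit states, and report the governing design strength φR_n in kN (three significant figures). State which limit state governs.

Bolt shear: A_b = π·24²/4 = 452.4 mm²; R_n = 372 × 452.4 × 3 × 1 / 1000 = 504.9 kN → 0.75 × 504.9 = 379 kN.
Bearing: edge l_c = 31.5, r_n = 272.2 kN; interior l_c = 43, r_n = 371.5 kN; R_n = 272.2 + 2·371.5 = 1015 kN → 761 kN.
Block shear: A_gv = 2960, A_nv = 1800, A_nt = 488 mm²; R_n = min(0.6F_uA_nv, 0.6F_yA_gv) + U_bs·F_u·A_nt = 705.6 kN → 529 kN.
Bolt shear governs: 379 kN.

379 kN (bolt shear governs)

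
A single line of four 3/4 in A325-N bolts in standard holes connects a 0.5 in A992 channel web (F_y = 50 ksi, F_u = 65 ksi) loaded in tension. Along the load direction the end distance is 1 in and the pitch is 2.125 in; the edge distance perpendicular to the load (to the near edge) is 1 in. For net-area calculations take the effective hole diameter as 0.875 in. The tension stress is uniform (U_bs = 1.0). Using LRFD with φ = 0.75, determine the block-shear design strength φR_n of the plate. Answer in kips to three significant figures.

Shear plane L_v = 1 + 3·2.125 = 7.375 in; A_gv = 7.375 × 0.5 = 3.688 in².
A_nv = (7.375 − 3.5·0.875) × 0.5 = 2.156 in².
A_nt = (1 − 0.5·0.875) × 0.5 = 0.2812 in².
0.6 F_u A_nv = 84.09 kips; 0.6 F_y A_gv = 110.6 kips → shear rupture governs the shear term.
R_n = 84.09 + 1.0 × 65 × 0.2812 = 102.4 kips.
Design strength φR_n = 0.75 × 102.4 = 76.8 kips.

76.8 kips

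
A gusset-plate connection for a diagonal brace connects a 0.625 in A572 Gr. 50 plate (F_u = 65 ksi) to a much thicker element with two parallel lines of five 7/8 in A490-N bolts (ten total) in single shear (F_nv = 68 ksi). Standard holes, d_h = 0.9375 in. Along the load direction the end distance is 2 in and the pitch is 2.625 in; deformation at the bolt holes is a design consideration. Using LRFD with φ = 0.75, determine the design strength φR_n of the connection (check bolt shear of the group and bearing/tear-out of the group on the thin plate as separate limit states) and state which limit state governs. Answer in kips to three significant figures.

Bolt shear: A_b = π·0.875²/4 = 0.6013 in²; R_n = 68 × 0.6013 × 10 × 1 = 408.9 kips → 0.75 × 408.9 = 307 kips.
Bearing (1.2 l_c t F_u ≤ 2.4 d t F_u): upper limit = 2.4·0.875·0.625·65 = 85.31 kips.
  Edge l_c = 2 − 0.9375/2 = 1.531 → r_n = 74.65 kips; interior l_c = 2.625 − 0.9375 = 1.688 → r_n = 82.27 kips.
  R_n,bearing = 2·74.65 + 8·82.27 = 807.4 kips → 0.75 × 807.4 = 606 kips.
Bolt shear governs: 307 kips.

307 kips (bolt shear governs)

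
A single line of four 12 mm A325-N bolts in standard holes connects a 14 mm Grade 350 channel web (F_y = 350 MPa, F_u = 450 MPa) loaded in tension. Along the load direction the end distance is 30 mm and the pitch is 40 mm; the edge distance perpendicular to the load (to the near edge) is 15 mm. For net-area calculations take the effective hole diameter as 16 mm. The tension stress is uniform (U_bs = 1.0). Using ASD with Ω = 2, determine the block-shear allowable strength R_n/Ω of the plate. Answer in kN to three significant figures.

200 kN

Shear plane L_v = 30 + 3·40 = 150 mm; A_gv = 150 × 14 = 2100 mm².
A_nv = (150 − 3.5·16) × 14 = 1316 mm².
A_nt = (15 − 0.5·16) × 14 = 98 mm².
0.6 F_u A_nv = 355.3 kN; 0.6 F_y A_gv = 441 kN → shear rupture governs the shear term.
R_n = 355.3 + 1.0 × 450 × 98 / 1000 = 399.4 kN.
Allowable strength R_n/Ω = 399.4 / 2 = 200 kN.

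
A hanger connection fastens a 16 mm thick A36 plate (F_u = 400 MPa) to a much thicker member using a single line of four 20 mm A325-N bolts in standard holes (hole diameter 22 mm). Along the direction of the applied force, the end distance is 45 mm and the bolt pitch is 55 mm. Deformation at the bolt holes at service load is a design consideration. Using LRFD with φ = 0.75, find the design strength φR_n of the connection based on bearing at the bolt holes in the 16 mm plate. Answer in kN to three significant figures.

Per bolt r_n = 1.2 l_c t F_u ≤ 2.4 d t F_u; upper limit = 2.4 × 20 × 16 × 400 / 1000 = 307.2 kN.
Edge bolt: l_c = 45 − 22/2 = 34 mm → 1.2 × 34 × 16 × 400 / 1000 = 261.1 → r_n = 261.1 kN.
Interior bolts: l_c = 55 − 22 = 33 mm → 1.2 × 33 × 16 × 400 / 1000 = 253.4 → r_n = 253.4 kN.
R_n = 1 × 261.1 + 3 × 253.4 = 1021 kN.
Design strength φR_n = 0.75 × 1021 = 766 kN.

766 kN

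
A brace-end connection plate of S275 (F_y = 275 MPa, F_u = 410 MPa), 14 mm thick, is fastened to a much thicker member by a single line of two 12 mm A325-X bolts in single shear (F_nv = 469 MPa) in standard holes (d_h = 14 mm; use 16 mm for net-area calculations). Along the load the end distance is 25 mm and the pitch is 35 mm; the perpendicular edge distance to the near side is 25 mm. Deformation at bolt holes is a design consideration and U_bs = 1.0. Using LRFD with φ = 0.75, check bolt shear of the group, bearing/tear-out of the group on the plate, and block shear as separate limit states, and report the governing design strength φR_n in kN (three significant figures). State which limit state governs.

Bolt shear: A_b = π·12²/4 = 113.1 mm²; R_n = 469 × 113.1 × 2 × 1 / 1000 = 106.1 kN → 0.75 × 106.1 = 79.6 kN.
Bearing: edge l_c = 18, r_n = 124 kN; interior l_c = 21, r_n = 144.6 kN; R_n = 124 + 1·144.6 = 268.6 kN → 201 kN.
Block shear: A_gv = 840, A_nv = 504, A_nt = 238 mm²; R_n = min(0.6F_uA_nv, 0.6F_yA_gv) + U_bs·F_u·A_nt = 221.6 kN → 166 kN.
Bolt shear governs: 79.6 kN.

79.6 kN (bolt shear governs)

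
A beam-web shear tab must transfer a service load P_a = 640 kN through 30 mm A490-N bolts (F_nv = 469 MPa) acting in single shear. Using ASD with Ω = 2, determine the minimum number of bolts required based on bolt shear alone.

A_b = π·30²/4 = 706.9 mm².
Per-bolt allowable strength R_n/Ω = 469 × 706.9 × 1 / 1000 / 2 = 165.8 kN.
n ≥ 640 / 165.8 = 3.861 → use 4 bolts.

4 bolts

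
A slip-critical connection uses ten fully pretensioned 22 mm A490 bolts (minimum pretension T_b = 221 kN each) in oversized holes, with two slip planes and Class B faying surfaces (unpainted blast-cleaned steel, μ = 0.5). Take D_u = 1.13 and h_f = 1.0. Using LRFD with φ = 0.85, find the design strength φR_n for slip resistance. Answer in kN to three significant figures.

2120 kN

R_n = μ · D_u · h_f · T_b · n_s · n_b = 0.5 × 1.13 × 1.0 × 221 × 2 × 10 = 2497 kN.
Design strength φR_n = 0.85 × 2497 = 2120 kN.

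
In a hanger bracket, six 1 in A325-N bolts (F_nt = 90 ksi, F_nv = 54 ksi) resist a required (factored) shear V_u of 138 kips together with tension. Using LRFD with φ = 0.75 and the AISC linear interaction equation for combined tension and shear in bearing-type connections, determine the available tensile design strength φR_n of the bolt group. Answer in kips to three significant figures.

A_b = π·1²/4 = 0.7854 in²; f_rv = 138 / (6 × 0.7854) = 29.28 ksi.
F'_nt = 1.3 F_nt − (F_nt / φF_nv) f_rv = 1.3·90 − (90/(0.75·54))·29.28 = 51.92 ksi, capped at F_nt → F'_nt = 51.92 ksi.
R_n = F'_nt · A_b · n = 51.92 × 0.7854 × 6 = 244.7 kips.
Design strength φR_n = 0.75 × 244.7 = 184 kips.

184 kips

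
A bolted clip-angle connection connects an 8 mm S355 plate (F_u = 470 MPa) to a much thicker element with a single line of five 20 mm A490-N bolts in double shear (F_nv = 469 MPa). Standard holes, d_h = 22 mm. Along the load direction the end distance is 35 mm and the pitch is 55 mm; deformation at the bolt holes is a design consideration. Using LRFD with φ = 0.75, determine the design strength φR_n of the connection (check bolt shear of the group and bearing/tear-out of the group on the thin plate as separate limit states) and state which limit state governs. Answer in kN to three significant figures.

Bolt shear: A_b = π·20²/4 = 314.2 mm²; R_n = 469 × 314.2 × 5 × 2 / 1000 = 1473 kN → 0.75 × 1473 = 1110 kN.
Bearing (1.2 l_c t F_u ≤ 2.4 d t F_u): upper limit = 2.4·20·8·470 / 1000 = 180.5 kN.
  Edge l_c = 35 − 22/2 = 24 → r_n = 108.3 kN; interior l_c = 55 − 22 = 33 → r_n = 148.9 kN.
  R_n,bearing = 1·108.3 + 4·148.9 = 703.9 kN → 0.75 × 703.9 = 528 kN.
Bearing governs: 528 kN.

528 kN (bearing governs)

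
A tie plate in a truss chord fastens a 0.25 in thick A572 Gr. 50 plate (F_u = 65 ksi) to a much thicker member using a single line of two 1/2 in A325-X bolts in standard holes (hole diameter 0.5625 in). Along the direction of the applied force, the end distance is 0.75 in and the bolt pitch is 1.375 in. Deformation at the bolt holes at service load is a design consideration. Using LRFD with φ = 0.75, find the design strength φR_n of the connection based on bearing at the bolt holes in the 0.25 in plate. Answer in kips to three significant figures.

Per bolt r_n = 1.2 l_c t F_u ≤ 2.4 d t F_u; upper limit = 2.4 × 0.5 × 0.25 × 65 = 19.5 kips.
Edge bolt: l_c = 0.75 − 0.5625/2 = 0.4688 in → 1.2 × 0.4688 × 0.25 × 65 = 9.141 → r_n = 9.141 kips.
Interior bolts: l_c = 1.375 − 0.5625 = 0.8125 in → 1.2 × 0.8125 × 0.25 × 65 = 15.84 → r_n = 15.84 kips.
R_n = 1 × 9.141 + 1 × 15.84 = 24.98 kips.
Design strength φR_n = 0.75 × 24.98 = 18.7 kips.

18.7 kips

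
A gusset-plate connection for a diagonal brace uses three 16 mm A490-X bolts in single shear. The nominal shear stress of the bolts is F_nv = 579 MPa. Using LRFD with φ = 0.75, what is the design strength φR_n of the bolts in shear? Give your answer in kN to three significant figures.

262 kN

A_b = π × 16² / 4 = 201.1 mm².
R_n = F_nv · A_b · n · n_s = 579 × 201.1 × 3 × 1 / 1000 = 349.2 kN.
Design strength φR_n = 0.75 × 349.2 = 262 kN.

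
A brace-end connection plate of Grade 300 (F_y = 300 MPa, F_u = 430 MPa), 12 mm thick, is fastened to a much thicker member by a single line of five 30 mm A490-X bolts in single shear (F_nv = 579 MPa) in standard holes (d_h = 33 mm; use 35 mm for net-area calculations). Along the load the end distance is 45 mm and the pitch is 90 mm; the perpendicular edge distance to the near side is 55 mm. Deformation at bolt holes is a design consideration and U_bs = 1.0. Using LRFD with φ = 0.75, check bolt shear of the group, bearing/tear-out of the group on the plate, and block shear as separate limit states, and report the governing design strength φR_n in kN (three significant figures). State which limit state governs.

Bolt shear: A_b = π·30²/4 = 706.9 mm²; R_n = 579 × 706.9 × 5 × 1 / 1000 = 2046 kN → 0.75 × 2046 = 1530 kN.
Bearing: edge l_c = 28.5, r_n = 176.5 kN; interior l_c = 57, r_n = 352.9 kN; R_n = 176.5 + 4·352.9 = 1588 kN → 1190 kN.
Block shear: A_gv = 4860, A_nv = 2970, A_nt = 450 mm²; R_n = min(0.6F_uA_nv, 0.6F_yA_gv) + U_bs·F_u·A_nt = 959.8 kN → 720 kN.
Block shear governs: 720 kN.

720 kN (block shear governs)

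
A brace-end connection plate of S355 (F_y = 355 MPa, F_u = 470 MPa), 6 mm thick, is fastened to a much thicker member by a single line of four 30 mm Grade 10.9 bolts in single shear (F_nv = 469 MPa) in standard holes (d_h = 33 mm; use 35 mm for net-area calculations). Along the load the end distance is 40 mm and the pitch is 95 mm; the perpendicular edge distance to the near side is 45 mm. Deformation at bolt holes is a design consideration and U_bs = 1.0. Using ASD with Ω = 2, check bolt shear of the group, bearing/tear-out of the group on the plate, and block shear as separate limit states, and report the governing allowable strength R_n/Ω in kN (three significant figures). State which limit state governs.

210 kN (block shear governs)

Bolt shear: A_b = π·30²/4 = 706.9 mm²; R_n = 469 × 706.9 × 4 × 1 / 1000 = 1326 kN → 1326 / 2 = 663 kN.
Bearing: edge l_c = 23.5, r_n = 79.52 kN; interior l_c = 62, r_n = 203 kN; R_n = 79.52 + 3·203 = 688.6 kN → 344 kN.
Block shear: A_gv = 1950, A_nv = 1215, A_nt = 165 mm²; R_n = min(0.6F_uA_nv, 0.6F_yA_gv) + U_bs·F_u·A_nt = 420.2 kN → 210 kN.
Block shear governs: 210 kN.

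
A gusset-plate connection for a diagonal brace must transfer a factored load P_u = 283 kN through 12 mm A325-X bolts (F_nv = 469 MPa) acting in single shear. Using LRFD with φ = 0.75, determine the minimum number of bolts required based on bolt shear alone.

8 bolts

A_b = π·12²/4 = 113.1 mm².
Per-bolt design strength φR_n = 0.75 × 469 × 113.1 × 1 / 1000 = 39.78 kN.
n ≥ 283 / 39.78 = 7.114 → use 8 bolts.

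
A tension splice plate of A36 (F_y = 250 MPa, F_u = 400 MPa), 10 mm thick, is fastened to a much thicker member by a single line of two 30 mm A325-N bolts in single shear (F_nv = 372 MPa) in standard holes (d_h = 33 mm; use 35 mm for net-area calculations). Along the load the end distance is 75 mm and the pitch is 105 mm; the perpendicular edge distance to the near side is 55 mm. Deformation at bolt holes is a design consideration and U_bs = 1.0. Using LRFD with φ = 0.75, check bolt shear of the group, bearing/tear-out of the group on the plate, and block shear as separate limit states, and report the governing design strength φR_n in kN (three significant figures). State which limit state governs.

315 kN (block shear governs)

Bolt shear: A_b = π·30²/4 = 706.9 mm²; R_n = 372 × 706.9 × 2 × 1 / 1000 = 525.9 kN → 0.75 × 525.9 = 394 kN.
Bearing: edge l_c = 58.5, r_n = 280.8 kN; interior l_c = 72, r_n = 288 kN; R_n = 280.8 + 1·288 = 568.8 kN → 427 kN.
Block shear: A_gv = 1800, A_nv = 1275, A_nt = 375 mm²; R_n = min(0.6F_uA_nv, 0.6F_yA_gv) + U_bs·F_u·A_nt = 420 kN → 315 kN.
Block shear governs: 315 kN.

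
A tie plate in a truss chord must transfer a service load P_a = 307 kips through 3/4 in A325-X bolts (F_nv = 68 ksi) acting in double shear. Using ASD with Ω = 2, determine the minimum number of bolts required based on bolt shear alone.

A_b = π·0.75²/4 = 0.4418 in².
Per-bolt allowable strength R_n/Ω = 68 × 0.4418 × 2 / 2 = 30.04 kips.
n ≥ 307 / 30.04 = 10.22 → use 11 bolts.

11 bolts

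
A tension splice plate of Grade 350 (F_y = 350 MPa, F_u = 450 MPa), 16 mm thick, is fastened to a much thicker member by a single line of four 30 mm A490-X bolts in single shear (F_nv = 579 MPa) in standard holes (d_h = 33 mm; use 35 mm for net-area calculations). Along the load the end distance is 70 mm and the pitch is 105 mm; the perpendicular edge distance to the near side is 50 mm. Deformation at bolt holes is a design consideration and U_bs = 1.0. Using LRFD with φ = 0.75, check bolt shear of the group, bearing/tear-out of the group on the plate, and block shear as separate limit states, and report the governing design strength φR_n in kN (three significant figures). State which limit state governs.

1030 kN (block shear governs)

Bolt shear: A_b = π·30²/4 = 706.9 mm²; R_n = 579 × 706.9 × 4 × 1 / 1000 = 1637 kN → 0.75 × 1637 = 1230 kN.
Bearing: edge l_c = 53.5, r_n = 462.2 kN; interior l_c = 72, r_n = 518.4 kN; R_n = 462.2 + 3·518.4 = 2017 kN → 1510 kN.
Block shear: A_gv = 6160, A_nv = 4200, A_nt = 520 mm²; R_n = min(0.6F_uA_nv, 0.6F_yA_gv) + U_bs·F_u·A_nt = 1368 kN → 1030 kN.
Block shear governs: 1030 kN.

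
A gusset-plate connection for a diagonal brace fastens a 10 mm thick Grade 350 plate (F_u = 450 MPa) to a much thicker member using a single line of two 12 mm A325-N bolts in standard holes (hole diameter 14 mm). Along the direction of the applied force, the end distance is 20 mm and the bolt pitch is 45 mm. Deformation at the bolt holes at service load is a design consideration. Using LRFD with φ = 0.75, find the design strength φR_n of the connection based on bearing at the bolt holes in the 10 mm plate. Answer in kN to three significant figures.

150 kN

Per bolt r_n = 1.2 l_c t F_u ≤ 2.4 d t F_u; upper limit = 2.4 × 12 × 10 × 450 / 1000 = 129.6 kN.
Edge bolt: l_c = 20 − 14/2 = 13 mm → 1.2 × 13 × 10 × 450 / 1000 = 70.2 → r_n = 70.2 kN.
Interior bolts: l_c = 45 − 14 = 31 mm → 1.2 × 31 × 10 × 450 / 1000 = 167.4 → r_n = 129.6 kN.
R_n = 1 × 70.2 + 1 × 129.6 = 199.8 kN.
Design strength φR_n = 0.75 × 199.8 = 150 kN.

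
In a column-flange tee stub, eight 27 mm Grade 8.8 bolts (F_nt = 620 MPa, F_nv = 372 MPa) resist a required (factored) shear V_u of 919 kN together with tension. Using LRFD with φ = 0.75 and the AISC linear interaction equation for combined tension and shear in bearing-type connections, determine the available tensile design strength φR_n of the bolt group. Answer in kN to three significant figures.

A_b = π·27²/4 = 572.6 mm²; f_rv = 919 × 1000 / (8 × 572.6) = 200.6 MPa.
F'_nt = 1.3 F_nt − (F_nt / φF_nv) f_rv = 1.3·620 − (620/(0.75·372))·200.6 = 360.1 MPa, capped at F_nt → F'_nt = 360.1 MPa.
R_n = F'_nt · A_b · n = 360.1 × 572.6 × 8 / 1000 = 1650 kN.
Design strength φR_n = 0.75 × 1650 = 1240 kN.

1240 kN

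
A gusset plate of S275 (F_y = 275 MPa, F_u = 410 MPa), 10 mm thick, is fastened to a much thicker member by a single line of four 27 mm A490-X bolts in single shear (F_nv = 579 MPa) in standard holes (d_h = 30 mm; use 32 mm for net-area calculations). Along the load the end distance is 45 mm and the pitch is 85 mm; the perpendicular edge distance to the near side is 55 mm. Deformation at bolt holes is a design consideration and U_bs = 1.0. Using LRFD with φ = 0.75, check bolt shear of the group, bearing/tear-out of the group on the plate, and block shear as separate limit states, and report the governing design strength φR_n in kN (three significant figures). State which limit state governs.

467 kN (block shear governs)

Bolt shear: A_b = π·27²/4 = 572.6 mm²; R_n = 579 × 572.6 × 4 × 1 / 1000 = 1326 kN → 0.75 × 1326 = 995 kN.
Bearing: edge l_c = 30, r_n = 147.6 kN; interior l_c = 55, r_n = 265.7 kN; R_n = 147.6 + 3·265.7 = 944.6 kN → 708 kN.
Block shear: A_gv = 3000, A_nv = 1880, A_nt = 390 mm²; R_n = min(0.6F_uA_nv, 0.6F_yA_gv) + U_bs·F_u·A_nt = 622.4 kN → 467 kN.
Block shear governs: 467 kN.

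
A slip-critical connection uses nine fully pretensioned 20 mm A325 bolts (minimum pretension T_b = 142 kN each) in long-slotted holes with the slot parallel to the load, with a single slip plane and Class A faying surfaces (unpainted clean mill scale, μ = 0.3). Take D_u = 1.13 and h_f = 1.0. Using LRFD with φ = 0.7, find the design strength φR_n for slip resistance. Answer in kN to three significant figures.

R_n = μ · D_u · h_f · T_b · n_s · n_b = 0.3 × 1.13 × 1.0 × 142 × 1 × 9 = 433.2 kN.
Design strength φR_n = 0.7 × 433.2 = 303 kN.

303 kN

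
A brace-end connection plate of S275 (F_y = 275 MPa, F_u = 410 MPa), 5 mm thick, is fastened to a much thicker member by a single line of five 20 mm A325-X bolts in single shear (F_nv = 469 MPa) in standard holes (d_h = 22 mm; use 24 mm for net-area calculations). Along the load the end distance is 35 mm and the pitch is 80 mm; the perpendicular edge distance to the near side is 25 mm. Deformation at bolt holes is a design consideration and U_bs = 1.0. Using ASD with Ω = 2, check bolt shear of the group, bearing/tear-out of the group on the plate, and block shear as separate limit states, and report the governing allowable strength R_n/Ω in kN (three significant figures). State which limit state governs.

160 kN (block shear governs)

Bolt shear: A_b = π·20²/4 = 314.2 mm²; R_n = 469 × 314.2 × 5 × 1 / 1000 = 736.7 kN → 736.7 / 2 = 368 kN.
Bearing: edge l_c = 24, r_n = 59.04 kN; interior l_c = 58, r_n = 98.4 kN; R_n = 59.04 + 4·98.4 = 452.6 kN → 226 kN.
Block shear: A_gv = 1775, A_nv = 1235, A_nt = 65 mm²; R_n = min(0.6F_uA_nv, 0.6F_yA_gv) + U_bs·F_u·A_nt = 319.5 kN → 160 kN.
Block shear governs: 160 kN.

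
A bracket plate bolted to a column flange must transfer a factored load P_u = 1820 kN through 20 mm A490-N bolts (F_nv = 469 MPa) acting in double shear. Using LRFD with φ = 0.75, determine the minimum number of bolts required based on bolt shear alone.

A_b = π·20²/4 = 314.2 mm².
Per-bolt design strength φR_n = 0.75 × 469 × 314.2 × 2 / 1000 = 221 kN.
n ≥ 1820 / 221 = 8.235 → use 9 bolts.

9 bolts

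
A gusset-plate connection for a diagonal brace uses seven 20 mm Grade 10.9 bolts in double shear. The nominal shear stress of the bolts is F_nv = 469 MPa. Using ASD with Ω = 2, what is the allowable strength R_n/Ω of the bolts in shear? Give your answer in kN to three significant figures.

1030 kN

A_b = π × 20² / 4 = 314.2 mm².
R_n = F_nv · A_b · n · n_s = 469 × 314.2 × 7 × 2 / 1000 = 2063 kN.
Allowable strength R_n/Ω = 2063 / 2 = 1030 kN.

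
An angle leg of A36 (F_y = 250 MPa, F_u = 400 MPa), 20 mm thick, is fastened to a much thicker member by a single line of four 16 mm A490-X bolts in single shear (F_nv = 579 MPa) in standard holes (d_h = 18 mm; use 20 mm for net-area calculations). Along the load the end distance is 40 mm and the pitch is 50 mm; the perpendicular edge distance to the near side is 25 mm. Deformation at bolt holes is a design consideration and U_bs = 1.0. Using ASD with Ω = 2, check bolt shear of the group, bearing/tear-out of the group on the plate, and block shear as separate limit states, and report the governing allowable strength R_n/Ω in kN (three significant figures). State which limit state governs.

Bolt shear: A_b = π·16²/4 = 201.1 mm²; R_n = 579 × 201.1 × 4 × 1 / 1000 = 465.7 kN → 465.7 / 2 = 233 kN.
Bearing: edge l_c = 31, r_n = 297.6 kN; interior l_c = 32, r_n = 307.2 kN; R_n = 297.6 + 3·307.2 = 1219 kN → 610 kN.
Block shear: A_gv = 3800, A_nv = 2400, A_nt = 300 mm²; R_n = min(0.6F_uA_nv, 0.6F_yA_gv) + U_bs·F_u·A_nt = 690 kN → 345 kN.
Bolt shear governs: 233 kN.

233 kN (bolt shear governs)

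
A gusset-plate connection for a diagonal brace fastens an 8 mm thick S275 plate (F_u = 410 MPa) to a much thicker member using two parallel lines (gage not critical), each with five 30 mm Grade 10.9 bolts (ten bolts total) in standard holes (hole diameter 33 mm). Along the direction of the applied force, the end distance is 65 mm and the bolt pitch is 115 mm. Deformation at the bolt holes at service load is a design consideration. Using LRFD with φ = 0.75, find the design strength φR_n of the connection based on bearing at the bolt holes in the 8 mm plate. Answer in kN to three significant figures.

1700 kN

Per bolt r_n = 1.2 l_c t F_u ≤ 2.4 d t F_u; upper limit = 2.4 × 30 × 8 × 410 / 1000 = 236.2 kN.
Edge bolt: l_c = 65 − 33/2 = 48.5 mm → 1.2 × 48.5 × 8 × 410 / 1000 = 190.9 → r_n = 190.9 kN.
Interior bolts: l_c = 115 − 33 = 82 mm → 1.2 × 82 × 8 × 410 / 1000 = 322.8 → r_n = 236.2 kN.
R_n = 2 × 190.9 + 8 × 236.2 = 2271 kN.
Design strength φR_n = 0.75 × 2271 = 1700 kN.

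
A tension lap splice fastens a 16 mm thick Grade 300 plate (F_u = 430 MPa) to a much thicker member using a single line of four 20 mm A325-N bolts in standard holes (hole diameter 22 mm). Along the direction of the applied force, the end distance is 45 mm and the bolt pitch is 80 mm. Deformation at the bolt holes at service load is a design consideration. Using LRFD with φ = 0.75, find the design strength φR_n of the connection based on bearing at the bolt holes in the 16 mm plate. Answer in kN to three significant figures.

Per bolt r_n = 1.2 l_c t F_u ≤ 2.4 d t F_u; upper limit = 2.4 × 20 × 16 × 430 / 1000 = 330.2 kN.
Edge bolt: l_c = 45 − 22/2 = 34 mm → 1.2 × 34 × 16 × 430 / 1000 = 280.7 → r_n = 280.7 kN.
Interior bolts: l_c = 80 − 22 = 58 mm → 1.2 × 58 × 16 × 430 / 1000 = 478.8 → r_n = 330.2 kN.
R_n = 1 × 280.7 + 3 × 330.2 = 1271 kN.
Design strength φR_n = 0.75 × 1271 = 954 kN.

954 kN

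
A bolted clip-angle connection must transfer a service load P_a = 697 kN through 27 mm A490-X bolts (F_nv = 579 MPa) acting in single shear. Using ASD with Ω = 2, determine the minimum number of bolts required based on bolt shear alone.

A_b = π·27²/4 = 572.6 mm².
Per-bolt allowable strength R_n/Ω = 579 × 572.6 × 1 / 1000 / 2 = 165.8 kN.
n ≥ 697 / 165.8 = 4.205 → use 5 bolts.

5 bolts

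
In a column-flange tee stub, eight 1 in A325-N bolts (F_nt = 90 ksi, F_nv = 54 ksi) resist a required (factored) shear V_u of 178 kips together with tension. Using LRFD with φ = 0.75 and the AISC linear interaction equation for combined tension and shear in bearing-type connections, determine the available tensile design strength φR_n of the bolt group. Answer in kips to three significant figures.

255 kips

A_b = π·1²/4 = 0.7854 in²; f_rv = 178 / (8 × 0.7854) = 28.33 ksi.
F'_nt = 1.3 F_nt − (F_nt / φF_nv) f_rv = 1.3·90 − (90/(0.75·54))·28.33 = 54.05 ksi, capped at F_nt → F'_nt = 54.05 ksi.
R_n = F'_nt · A_b · n = 54.05 × 0.7854 × 8 = 339.6 kips.
Design strength φR_n = 0.75 × 339.6 = 255 kips.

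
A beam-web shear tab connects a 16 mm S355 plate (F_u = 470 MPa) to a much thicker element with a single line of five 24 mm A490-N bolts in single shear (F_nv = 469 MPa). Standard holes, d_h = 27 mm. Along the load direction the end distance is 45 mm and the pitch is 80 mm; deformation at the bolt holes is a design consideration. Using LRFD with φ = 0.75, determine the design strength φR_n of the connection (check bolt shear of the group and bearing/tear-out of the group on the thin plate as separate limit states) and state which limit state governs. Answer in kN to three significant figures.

Bolt shear: A_b = π·24²/4 = 452.4 mm²; R_n = 469 × 452.4 × 5 × 1 / 1000 = 1061 kN → 0.75 × 1061 = 796 kN.
Bearing (1.2 l_c t F_u ≤ 2.4 d t F_u): upper limit = 2.4·24·16·470 / 1000 = 433.2 kN.
  Edge l_c = 45 − 27/2 = 31.5 → r_n = 284.3 kN; interior l_c = 80 − 27 = 53 → r_n = 433.2 kN.
  R_n,bearing = 1·284.3 + 4·433.2 = 2017 kN → 0.75 × 2017 = 1510 kN.
Bolt shear governs: 796 kN.

796 kN (bolt shear governs)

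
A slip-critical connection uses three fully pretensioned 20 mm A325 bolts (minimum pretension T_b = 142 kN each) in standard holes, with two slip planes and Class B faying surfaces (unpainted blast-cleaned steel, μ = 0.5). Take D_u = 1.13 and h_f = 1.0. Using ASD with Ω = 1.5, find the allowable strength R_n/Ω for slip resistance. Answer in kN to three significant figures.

321 kN

R_n = μ · D_u · h_f · T_b · n_s · n_b = 0.5 × 1.13 × 1.0 × 142 × 2 × 3 = 481.4 kN.
Allowable strength R_n/Ω = 481.4 / 1.5 = 321 kN.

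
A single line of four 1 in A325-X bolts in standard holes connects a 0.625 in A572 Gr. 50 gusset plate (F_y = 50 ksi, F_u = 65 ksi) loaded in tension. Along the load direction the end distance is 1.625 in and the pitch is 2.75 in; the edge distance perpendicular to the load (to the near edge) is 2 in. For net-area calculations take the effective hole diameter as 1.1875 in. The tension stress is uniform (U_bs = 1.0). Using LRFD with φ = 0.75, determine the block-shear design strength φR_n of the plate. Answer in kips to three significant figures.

147 kips

Shear plane L_v = 1.625 + 3·2.75 = 9.875 in; A_gv = 9.875 × 0.625 = 6.172 in².
A_nv = (9.875 − 3.5·1.1875) × 0.625 = 3.574 in².
A_nt = (2 − 0.5·1.1875) × 0.625 = 0.8789 in².
0.6 F_u A_nv = 139.4 kips; 0.6 F_y A_gv = 185.2 kips → shear rupture governs the shear term.
R_n = 139.4 + 1.0 × 65 × 0.8789 = 196.5 kips.
Design strength φR_n = 0.75 × 196.5 = 147 kips.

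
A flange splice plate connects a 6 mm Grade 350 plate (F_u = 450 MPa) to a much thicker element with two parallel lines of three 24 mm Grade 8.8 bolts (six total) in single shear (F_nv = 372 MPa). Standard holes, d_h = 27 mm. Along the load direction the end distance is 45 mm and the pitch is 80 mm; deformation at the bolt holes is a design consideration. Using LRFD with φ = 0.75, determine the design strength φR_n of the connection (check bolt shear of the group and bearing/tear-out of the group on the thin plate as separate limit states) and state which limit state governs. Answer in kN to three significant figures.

620 kN (bearing governs)

Bolt shear: A_b = π·24²/4 = 452.4 mm²; R_n = 372 × 452.4 × 6 × 1 / 1000 = 1010 kN → 0.75 × 1010 = 757 kN.
Bearing (1.2 l_c t F_u ≤ 2.4 d t F_u): upper limit = 2.4·24·6·450 / 1000 = 155.5 kN.
  Edge l_c = 45 − 27/2 = 31.5 → r_n = 102.1 kN; interior l_c = 80 − 27 = 53 → r_n = 155.5 kN.
  R_n,bearing = 2·102.1 + 4·155.5 = 826.2 kN → 0.75 × 826.2 = 620 kN.
Bearing governs: 620 kN.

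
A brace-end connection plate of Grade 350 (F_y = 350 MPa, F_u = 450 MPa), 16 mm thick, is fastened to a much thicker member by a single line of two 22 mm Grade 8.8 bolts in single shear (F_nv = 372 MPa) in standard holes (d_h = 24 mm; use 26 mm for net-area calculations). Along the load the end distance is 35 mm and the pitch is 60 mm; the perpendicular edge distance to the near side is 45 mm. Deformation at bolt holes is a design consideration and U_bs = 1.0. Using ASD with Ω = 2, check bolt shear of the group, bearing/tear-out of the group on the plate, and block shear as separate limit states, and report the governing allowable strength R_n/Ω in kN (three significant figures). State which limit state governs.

Bolt shear: A_b = π·22²/4 = 380.1 mm²; R_n = 372 × 380.1 × 2 × 1 / 1000 = 282.8 kN → 282.8 / 2 = 141 kN.
Bearing: edge l_c = 23, r_n = 198.7 kN; interior l_c = 36, r_n = 311 kN; R_n = 198.7 + 1·311 = 509.8 kN → 255 kN.
Block shear: A_gv = 1520, A_nv = 896, A_nt = 512 mm²; R_n = min(0.6F_uA_nv, 0.6F_yA_gv) + U_bs·F_u·A_nt = 472.3 kN → 236 kN.
Bolt shear governs: 141 kN.

141 kN (bolt shear governs)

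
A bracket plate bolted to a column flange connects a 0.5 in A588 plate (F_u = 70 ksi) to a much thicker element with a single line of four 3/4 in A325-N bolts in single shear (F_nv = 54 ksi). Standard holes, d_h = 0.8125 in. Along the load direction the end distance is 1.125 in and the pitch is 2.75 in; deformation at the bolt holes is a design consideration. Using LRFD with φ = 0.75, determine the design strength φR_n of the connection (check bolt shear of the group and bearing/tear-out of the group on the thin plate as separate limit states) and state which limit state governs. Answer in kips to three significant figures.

Bolt shear: A_b = π·0.75²/4 = 0.4418 in²; R_n = 54 × 0.4418 × 4 × 1 = 95.43 kips → 0.75 × 95.43 = 71.6 kips.
Bearing (1.2 l_c t F_u ≤ 2.4 d t F_u): upper limit = 2.4·0.75·0.5·70 = 63 kips.
  Edge l_c = 1.125 − 0.8125/2 = 0.7188 → r_n = 30.19 kips; interior l_c = 2.75 − 0.8125 = 1.938 → r_n = 63 kips.
  R_n,bearing = 1·30.19 + 3·63 = 219.2 kips → 0.75 × 219.2 = 164 kips.
Bolt shear governs: 71.6 kips.

71.6 kips (bolt shear governs)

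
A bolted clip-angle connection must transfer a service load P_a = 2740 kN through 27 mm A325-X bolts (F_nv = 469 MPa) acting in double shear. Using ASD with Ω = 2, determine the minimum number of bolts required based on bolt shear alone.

A_b = π·27²/4 = 572.6 mm².
Per-bolt allowable strength R_n/Ω = 469 × 572.6 × 2 / 1000 / 2 = 268.5 kN.
n ≥ 2740 / 268.5 = 10.2 → use 11 bolts.

11 bolts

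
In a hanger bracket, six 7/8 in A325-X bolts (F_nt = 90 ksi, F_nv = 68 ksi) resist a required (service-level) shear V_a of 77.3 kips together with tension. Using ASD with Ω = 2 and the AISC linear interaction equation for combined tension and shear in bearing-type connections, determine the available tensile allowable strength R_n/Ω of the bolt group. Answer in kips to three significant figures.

109 kips

A_b = π·0.875²/4 = 0.6013 in²; f_rv = 77.3 / (6 × 0.6013) = 21.43 ksi.
F'_nt = 1.3 F_nt − (Ω F_nt / F_nv) f_rv = 1.3·90 − (2·90/68)·21.43 = 60.29 ksi, capped at F_nt → F'_nt = 60.29 ksi.
R_n = F'_nt · A_b · n = 60.29 × 0.6013 × 6 = 217.5 kips.
Allowable strength R_n/Ω = 217.5 / 2 = 109 kips.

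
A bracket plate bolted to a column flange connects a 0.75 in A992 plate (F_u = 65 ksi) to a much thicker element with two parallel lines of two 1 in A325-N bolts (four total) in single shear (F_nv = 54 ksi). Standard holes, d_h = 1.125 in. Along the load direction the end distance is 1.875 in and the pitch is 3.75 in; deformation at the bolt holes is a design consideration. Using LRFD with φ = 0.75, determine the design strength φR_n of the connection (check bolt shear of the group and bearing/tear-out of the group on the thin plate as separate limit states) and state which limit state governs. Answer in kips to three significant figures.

127 kips (bolt shear governs)

Bolt shear: A_b = π·1²/4 = 0.7854 in²; R_n = 54 × 0.7854 × 4 × 1 = 169.6 kips → 0.75 × 169.6 = 127 kips.
Bearing (1.2 l_c t F_u ≤ 2.4 d t F_u): upper limit = 2.4·1·0.75·65 = 117 kips.
  Edge l_c = 1.875 − 1.125/2 = 1.312 → r_n = 76.78 kips; interior l_c = 3.75 − 1.125 = 2.625 → r_n = 117 kips.
  R_n,bearing = 2·76.78 + 2·117 = 387.6 kips → 0.75 × 387.6 = 291 kips.
Bolt shear governs: 127 kips.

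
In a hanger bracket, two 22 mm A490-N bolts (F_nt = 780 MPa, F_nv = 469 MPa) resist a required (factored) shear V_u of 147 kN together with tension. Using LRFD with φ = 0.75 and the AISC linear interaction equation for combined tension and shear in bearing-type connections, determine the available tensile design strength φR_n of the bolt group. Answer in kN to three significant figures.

334 kN

A_b = π·22²/4 = 380.1 mm²; f_rv = 147 × 1000 / (2 × 380.1) = 193.4 MPa.
F'_nt = 1.3 F_nt − (F_nt / φF_nv) f_rv = 1.3·780 − (780/(0.75·469))·193.4 = 585.2 MPa, capped at F_nt → F'_nt = 585.2 MPa.
R_n = F'_nt · A_b · n = 585.2 × 380.1 × 2 / 1000 = 444.9 kN.
Design strength φR_n = 0.75 × 444.9 = 334 kN.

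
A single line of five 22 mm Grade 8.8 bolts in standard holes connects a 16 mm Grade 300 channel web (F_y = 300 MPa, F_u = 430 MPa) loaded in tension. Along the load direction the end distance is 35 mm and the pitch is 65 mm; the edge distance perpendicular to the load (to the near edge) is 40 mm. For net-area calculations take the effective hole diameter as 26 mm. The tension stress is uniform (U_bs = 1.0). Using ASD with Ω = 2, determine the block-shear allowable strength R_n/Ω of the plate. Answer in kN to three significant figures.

Shear plane L_v = 35 + 4·65 = 295 mm; A_gv = 295 × 16 = 4720 mm².
A_nv = (295 − 4.5·26) × 16 = 2848 mm².
A_nt = (40 − 0.5·26) × 16 = 432 mm².
0.6 F_u A_nv = 734.8 kN; 0.6 F_y A_gv = 849.6 kN → shear rupture governs the shear term.
R_n = 734.8 + 1.0 × 430 × 432 / 1000 = 920.5 kN.
Allowable strength R_n/Ω = 920.5 / 2 = 460 kN.

460 kN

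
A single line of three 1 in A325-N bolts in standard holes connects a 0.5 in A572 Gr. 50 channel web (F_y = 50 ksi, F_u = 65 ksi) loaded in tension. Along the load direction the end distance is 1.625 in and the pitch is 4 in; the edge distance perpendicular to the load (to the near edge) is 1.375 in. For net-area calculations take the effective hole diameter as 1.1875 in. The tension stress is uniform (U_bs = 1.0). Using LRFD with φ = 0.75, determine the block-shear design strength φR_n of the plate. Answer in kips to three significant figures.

116 kips

Shear plane L_v = 1.625 + 2·4 = 9.625 in; A_gv = 9.625 × 0.5 = 4.812 in².
A_nv = (9.625 − 2.5·1.1875) × 0.5 = 3.328 in².
A_nt = (1.375 − 0.5·1.1875) × 0.5 = 0.3906 in².
0.6 F_u A_nv = 129.8 kips; 0.6 F_y A_gv = 144.4 kips → shear rupture governs the shear term.
R_n = 129.8 + 1.0 × 65 × 0.3906 = 155.2 kips.
Design strength φR_n = 0.75 × 155.2 = 116 kips.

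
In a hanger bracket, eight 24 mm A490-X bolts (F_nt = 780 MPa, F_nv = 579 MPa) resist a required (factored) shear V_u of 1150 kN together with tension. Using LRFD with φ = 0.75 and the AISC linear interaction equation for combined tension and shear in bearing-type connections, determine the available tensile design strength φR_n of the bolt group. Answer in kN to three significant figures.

1200 kN

A_b = π·24²/4 = 452.4 mm²; f_rv = 1150 × 1000 / (8 × 452.4) = 317.8 MPa.
F'_nt = 1.3 F_nt − (F_nt / φF_nv) f_rv = 1.3·780 − (780/(0.75·579))·317.8 = 443.2 MPa, capped at F_nt → F'_nt = 443.2 MPa.
R_n = F'_nt · A_b · n = 443.2 × 452.4 × 8 / 1000 = 1604 kN.
Design strength φR_n = 0.75 × 1604 = 1200 kN.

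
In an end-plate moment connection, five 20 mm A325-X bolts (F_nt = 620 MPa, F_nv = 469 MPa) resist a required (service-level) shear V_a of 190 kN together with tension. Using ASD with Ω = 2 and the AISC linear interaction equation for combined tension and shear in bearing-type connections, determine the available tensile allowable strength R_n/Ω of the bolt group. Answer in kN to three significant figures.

A_b = π·20²/4 = 314.2 mm²; f_rv = 190 × 1000 / (5 × 314.2) = 121 MPa.
F'_nt = 1.3 F_nt − (Ω F_nt / F_nv) f_rv = 1.3·620 − (2·620/469)·121 = 486.2 MPa, capped at F_nt → F'_nt = 486.2 MPa.
R_n = F'_nt · A_b · n = 486.2 × 314.2 × 5 / 1000 = 763.7 kN.
Allowable strength R_n/Ω = 763.7 / 2 = 382 kN.

382 kN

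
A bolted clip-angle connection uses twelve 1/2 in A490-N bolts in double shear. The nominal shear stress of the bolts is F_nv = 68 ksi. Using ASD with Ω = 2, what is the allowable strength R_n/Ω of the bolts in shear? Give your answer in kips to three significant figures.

160 kips

A_b = π × 0.5² / 4 = 0.1963 in².
R_n = F_nv · A_b · n · n_s = 68 × 0.1963 × 12 × 2 = 320.4 kips.
Allowable strength R_n/Ω = 320.4 / 2 = 160 kips.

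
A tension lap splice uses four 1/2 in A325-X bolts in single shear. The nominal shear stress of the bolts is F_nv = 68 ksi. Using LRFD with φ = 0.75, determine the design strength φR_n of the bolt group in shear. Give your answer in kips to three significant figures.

40.1 kips

A_b = π × 0.5² / 4 = 0.1963 in².
R_n = F_nv · A_b · n · n_s = 68 × 0.1963 × 4 × 1 = 53.41 kips.
Design strength φR_n = 0.75 × 53.41 = 40.1 kips.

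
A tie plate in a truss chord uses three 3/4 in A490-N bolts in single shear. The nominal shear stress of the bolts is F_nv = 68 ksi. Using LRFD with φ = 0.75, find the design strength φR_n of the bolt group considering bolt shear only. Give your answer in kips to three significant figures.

A_b = π × 0.75² / 4 = 0.4418 in².
R_n = F_nv · A_b · n · n_s = 68 × 0.4418 × 3 × 1 = 90.12 kips.
Design strength φR_n = 0.75 × 90.12 = 67.6 kips.

67.6 kips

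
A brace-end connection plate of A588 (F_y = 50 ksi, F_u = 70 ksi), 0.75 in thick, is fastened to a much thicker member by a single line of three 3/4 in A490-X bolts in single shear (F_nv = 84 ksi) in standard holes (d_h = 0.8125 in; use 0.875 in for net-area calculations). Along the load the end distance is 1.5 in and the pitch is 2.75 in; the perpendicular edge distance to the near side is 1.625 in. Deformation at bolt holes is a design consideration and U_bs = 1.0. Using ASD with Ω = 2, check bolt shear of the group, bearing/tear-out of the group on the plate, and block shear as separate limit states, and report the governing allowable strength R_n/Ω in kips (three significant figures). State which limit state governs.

55.7 kips (bolt shear governs)

Bolt shear: A_b = π·0.75²/4 = 0.4418 in²; R_n = 84 × 0.4418 × 3 × 1 = 111.3 kips → 111.3 / 2 = 55.7 kips.
Bearing: edge l_c = 1.094, r_n = 68.91 kips; interior l_c = 1.938, r_n = 94.5 kips; R_n = 68.91 + 2·94.5 = 257.9 kips → 129 kips.
Block shear: A_gv = 5.25, A_nv = 3.609, A_nt = 0.8906 in²; R_n = min(0.6F_uA_nv, 0.6F_yA_gv) + U_bs·F_u·A_nt = 213.9 kips → 107 kips.
Bolt shear governs: 55.7 kips.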